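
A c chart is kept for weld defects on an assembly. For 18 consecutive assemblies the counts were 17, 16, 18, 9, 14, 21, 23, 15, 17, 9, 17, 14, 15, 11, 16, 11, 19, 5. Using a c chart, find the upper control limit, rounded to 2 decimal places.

26.39

c̄ = (17 + 16 + 18 + 9 + 14 + 21 + 23 + 15 + 17 + 9 + 17 + 14 + 15 + 11 + 16 + 11 + 19 + 5) / 18 = 267 / 18 = 14.8333
UCL = c̄ + 3√c̄ = 14.8333 + 3 × √14.8333 = 14.8333 + 3 × 3.8514 = 26.3876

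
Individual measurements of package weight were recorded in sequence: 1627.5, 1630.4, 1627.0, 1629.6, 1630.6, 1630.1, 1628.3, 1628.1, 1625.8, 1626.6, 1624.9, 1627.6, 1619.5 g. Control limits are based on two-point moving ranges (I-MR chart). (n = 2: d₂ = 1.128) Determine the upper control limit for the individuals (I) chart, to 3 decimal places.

1633.590

X̄ = (1627.5 + 1630.4 + 1627.0 + 1629.6 + 1630.6 + 1630.1 + 1628.3 + 1628.1 + 1625.8 + 1626.6 + 1624.9 + 1627.6 + 1619.5) / 13 = 1627.3846
Moving ranges: 2.9, 3.4, 2.6, 1.0, 0.5, 1.8, 0.2, 2.3, 0.8, 1.7, 2.7, 8.1; M̄R̄ = 28.0000 / 12 = 2.3333
UCL = X̄ + 3·M̄R̄/d₂ = 1627.3846 + 3 × 2.3333 / 1.128 = 1633.5903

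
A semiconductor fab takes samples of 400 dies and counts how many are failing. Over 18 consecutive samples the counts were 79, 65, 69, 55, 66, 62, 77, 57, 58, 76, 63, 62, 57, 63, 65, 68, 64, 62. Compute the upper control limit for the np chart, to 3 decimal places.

p̄ = Σdᵢ / (k·n) = 1168 / (18 × 400) = 0.16222
UCL = np̄ + 3·√(np̄(1−p̄)) = 64.8889 + 3 × √(64.8889×0.83778) = 64.8889 + 3 × 7.3731 = 87.0082

87.008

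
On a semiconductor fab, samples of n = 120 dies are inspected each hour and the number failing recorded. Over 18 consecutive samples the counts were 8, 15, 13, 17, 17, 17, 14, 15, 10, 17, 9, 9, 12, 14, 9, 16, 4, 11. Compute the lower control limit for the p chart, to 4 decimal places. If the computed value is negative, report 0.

0.0211

p̄ = Σdᵢ / (k·n) = 227 / (18 × 120) = 0.10509
LCL = p̄ − 3·√(p̄(1−p̄)/n) = 0.10509 − 3 × 0.02800 = 0.02111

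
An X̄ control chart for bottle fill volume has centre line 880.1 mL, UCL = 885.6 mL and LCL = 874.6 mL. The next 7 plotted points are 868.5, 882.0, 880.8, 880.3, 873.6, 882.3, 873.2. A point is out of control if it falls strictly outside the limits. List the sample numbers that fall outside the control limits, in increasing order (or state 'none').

1, 5, 7

Compare each point to [874.6, 885.6]: sample 1 = 868.5 < LCL; sample 5 = 873.6 < LCL; sample 7 = 873.2 < LCL.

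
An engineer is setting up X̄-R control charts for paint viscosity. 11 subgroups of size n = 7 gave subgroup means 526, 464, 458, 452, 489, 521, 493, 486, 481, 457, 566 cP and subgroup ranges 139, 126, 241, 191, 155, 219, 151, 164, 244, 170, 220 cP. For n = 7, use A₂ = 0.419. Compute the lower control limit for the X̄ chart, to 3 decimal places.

413.329

X̄̄ = (526 + 464 + 458 + 452 + 489 + 521 + 493 + 486 + 481 + 457 + 566) / 11 = 5393.0000 / 11 = 490.2727
R̄ = (139 + 126 + 241 + 191 + 155 + 219 + 151 + 164 + 244 + 170 + 220) / 11 = 2020.0000 / 11 = 183.6364
LCL = X̄̄ − A₂·R̄ = 490.2727 − 0.419 × 183.6364 = 413.3291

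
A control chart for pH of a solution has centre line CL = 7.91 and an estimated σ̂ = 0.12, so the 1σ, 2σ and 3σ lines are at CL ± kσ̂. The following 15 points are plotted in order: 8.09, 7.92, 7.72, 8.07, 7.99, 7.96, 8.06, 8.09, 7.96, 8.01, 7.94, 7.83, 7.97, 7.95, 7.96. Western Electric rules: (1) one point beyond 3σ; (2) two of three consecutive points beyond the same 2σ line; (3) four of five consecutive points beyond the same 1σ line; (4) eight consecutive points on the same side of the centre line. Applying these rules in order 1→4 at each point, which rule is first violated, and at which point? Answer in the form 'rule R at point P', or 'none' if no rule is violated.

Zone of each point (C = within 1σ̂, B = 1σ̂–2σ̂, A = 2σ̂–3σ̂, * = beyond 3σ̂; sign = side of CL): 1:+B, 2:+C, 3:-B, 4:+B, 5:+C, 6:+C, 7:+B, 8:+B, 9:+C, 10:+C, 11:+C, 12:-C, 13:+C, 14:+C, 15:+C
Rule 4 (eight consecutive points on the same side of the centre line) is satisfied at point 11.

rule 4 at point 11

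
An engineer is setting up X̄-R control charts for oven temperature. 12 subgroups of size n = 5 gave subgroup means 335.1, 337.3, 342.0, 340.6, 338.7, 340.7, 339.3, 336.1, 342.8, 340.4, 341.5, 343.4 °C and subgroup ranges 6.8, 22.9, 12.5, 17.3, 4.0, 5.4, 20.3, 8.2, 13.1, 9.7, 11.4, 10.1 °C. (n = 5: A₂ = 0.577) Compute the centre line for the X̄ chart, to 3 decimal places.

X̄̄ = (335.1 + 337.3 + 342.0 + 340.6 + 338.7 + 340.7 + 339.3 + 336.1 + 342.8 + 340.4 + 341.5 + 343.4) / 12 = 4077.9000 / 12 = 339.8250
CL = X̄̄ = 339.8250

339.825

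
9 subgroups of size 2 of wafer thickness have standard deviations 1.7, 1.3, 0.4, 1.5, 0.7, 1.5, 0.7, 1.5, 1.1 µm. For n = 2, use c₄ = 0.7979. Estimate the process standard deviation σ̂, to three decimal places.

s̄ = (1.7 + 1.3 + 0.4 + 1.5 + 0.7 + 1.5 + 0.7 + 1.5 + 1.1) / 9 = 1.1556
σ̂ = s̄ / c₄ = 1.1556 / 0.7979 = 1.4482

1.448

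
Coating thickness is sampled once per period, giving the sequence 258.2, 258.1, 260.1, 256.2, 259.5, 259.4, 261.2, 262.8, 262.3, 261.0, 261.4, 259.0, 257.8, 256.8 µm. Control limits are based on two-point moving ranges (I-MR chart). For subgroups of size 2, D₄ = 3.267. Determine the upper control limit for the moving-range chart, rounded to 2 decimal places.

Moving ranges: 0.1, 2.0, 3.9, 3.3, 0.1, 1.8, 1.6, 0.5, 1.3, 0.4, 2.4, 1.2, 1.0; M̄R̄ = 19.6000 / 13 = 1.5077
UCL_MR = D₄·M̄R̄ = 3.267 × 1.5077 = 4.9256

4.93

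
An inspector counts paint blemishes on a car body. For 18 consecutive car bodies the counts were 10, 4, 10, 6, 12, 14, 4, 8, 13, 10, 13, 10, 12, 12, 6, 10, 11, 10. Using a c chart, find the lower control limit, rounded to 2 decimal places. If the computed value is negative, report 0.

0.37

c̄ = (10 + 4 + 10 + 6 + 12 + 14 + 4 + 8 + 13 + 10 + 13 + 10 + 12 + 12 + 6 + 10 + 11 + 10) / 18 = 175 / 18 = 9.7222
LCL = c̄ − 3√c̄ = 9.7222 − 3 × 3.1180 = 0.3681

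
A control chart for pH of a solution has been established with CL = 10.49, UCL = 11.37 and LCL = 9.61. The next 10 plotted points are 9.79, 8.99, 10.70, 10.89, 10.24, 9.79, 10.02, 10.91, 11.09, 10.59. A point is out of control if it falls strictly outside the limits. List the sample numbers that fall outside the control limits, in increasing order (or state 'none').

Compare each point to [9.61, 11.37]: sample 2 = 8.99 < LCL.

2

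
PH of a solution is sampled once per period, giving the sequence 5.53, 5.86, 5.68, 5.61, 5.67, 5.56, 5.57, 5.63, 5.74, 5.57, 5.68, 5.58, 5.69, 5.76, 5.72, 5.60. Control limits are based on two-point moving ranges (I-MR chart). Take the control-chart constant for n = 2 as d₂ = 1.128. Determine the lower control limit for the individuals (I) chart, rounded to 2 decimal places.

5.36

X̄ = (5.53 + 5.86 + 5.68 + 5.61 + 5.67 + 5.56 + 5.57 + 5.63 + 5.74 + 5.57 + 5.68 + 5.58 + 5.69 + 5.76 + 5.72 + 5.60) / 16 = 5.6531
Moving ranges: 0.33, 0.18, 0.07, 0.06, 0.11, 0.01, 0.06, 0.11, 0.17, 0.11, 0.10, 0.11, 0.07, 0.04, 0.12; M̄R̄ = 1.6500 / 15 = 0.1100
LCL = X̄ − 3·M̄R̄/d₂ = 5.6531 − 3 × 0.1100 / 1.128 = 5.3606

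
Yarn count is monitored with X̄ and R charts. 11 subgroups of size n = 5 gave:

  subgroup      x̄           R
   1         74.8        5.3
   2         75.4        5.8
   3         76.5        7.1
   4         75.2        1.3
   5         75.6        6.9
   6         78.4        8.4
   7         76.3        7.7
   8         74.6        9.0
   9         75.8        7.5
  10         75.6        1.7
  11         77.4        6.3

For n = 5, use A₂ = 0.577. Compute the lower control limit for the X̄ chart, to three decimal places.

72.449

X̄̄ = (74.8 + 75.4 + 76.5 + 75.2 + 75.6 + 78.4 + 76.3 + 74.6 + 75.8 + 75.6 + 77.4) / 11 = 835.6000 / 11 = 75.9636
R̄ = (5.3 + 5.8 + 7.1 + 1.3 + 6.9 + 8.4 + 7.7 + 9.0 + 7.5 + 1.7 + 6.3) / 11 = 67.0000 / 11 = 6.0909
LCL = X̄̄ − A₂·R̄ = 75.9636 − 0.577 × 6.0909 = 72.4492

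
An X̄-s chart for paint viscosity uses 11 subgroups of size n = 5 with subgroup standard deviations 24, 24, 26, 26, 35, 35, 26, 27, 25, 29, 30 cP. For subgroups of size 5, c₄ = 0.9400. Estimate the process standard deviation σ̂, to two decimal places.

s̄ = (24 + 24 + 26 + 26 + 35 + 35 + 26 + 27 + 25 + 29 + 30) / 11 = 27.9091
σ̂ = s̄ / c₄ = 27.9091 / 0.9400 = 29.6905

29.69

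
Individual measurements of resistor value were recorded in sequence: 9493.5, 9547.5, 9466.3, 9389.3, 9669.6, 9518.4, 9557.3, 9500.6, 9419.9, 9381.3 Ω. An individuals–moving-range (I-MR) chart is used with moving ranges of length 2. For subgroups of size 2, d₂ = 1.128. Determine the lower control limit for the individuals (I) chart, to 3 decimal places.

X̄ = (9493.5 + 9547.5 + 9466.3 + 9389.3 + 9669.6 + 9518.4 + 9557.3 + 9500.6 + 9419.9 + 9381.3) / 10 = 9494.3700
Moving ranges: 54.0, 81.2, 77.0, 280.3, 151.2, 38.9, 56.7, 80.7, 38.6; M̄R̄ = 858.6000 / 9 = 95.4000
LCL = X̄ − 3·M̄R̄/d₂ = 9494.3700 − 3 × 95.4000 / 1.128 = 9240.6466

9240.647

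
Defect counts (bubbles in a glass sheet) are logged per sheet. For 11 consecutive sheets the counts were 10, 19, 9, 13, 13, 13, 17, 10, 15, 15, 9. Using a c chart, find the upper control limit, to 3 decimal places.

c̄ = (10 + 19 + 9 + 13 + 13 + 13 + 17 + 10 + 15 + 15 + 9) / 11 = 143 / 11 = 13.0000
UCL = c̄ + 3√c̄ = 13.0000 + 3 × √13.0000 = 13.0000 + 3 × 3.6056 = 23.8167

23.817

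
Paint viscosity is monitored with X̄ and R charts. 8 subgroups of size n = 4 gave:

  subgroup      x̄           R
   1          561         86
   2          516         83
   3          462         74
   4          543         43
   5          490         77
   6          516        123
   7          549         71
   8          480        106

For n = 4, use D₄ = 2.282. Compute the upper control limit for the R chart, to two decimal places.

189.12

R̄ = (86 + 83 + 74 + 43 + 77 + 123 + 71 + 106) / 8 = 663.0000 / 8 = 82.8750
UCL_R = D₄·R̄ = 2.282 × 82.8750 = 189.1208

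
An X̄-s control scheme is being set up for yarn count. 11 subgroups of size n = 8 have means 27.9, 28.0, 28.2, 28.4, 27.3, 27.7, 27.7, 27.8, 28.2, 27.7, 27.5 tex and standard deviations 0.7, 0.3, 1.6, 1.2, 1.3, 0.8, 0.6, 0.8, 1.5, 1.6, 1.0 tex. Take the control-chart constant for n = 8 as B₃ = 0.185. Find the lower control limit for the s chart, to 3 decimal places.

s̄ = (0.7 + 0.3 + 1.6 + 1.2 + 1.3 + 0.8 + 0.6 + 0.8 + 1.5 + 1.6 + 1.0) / 11 = 1.0364
LCL_s = B₃·s̄ = 0.185 × 1.0364 = 0.1917

0.192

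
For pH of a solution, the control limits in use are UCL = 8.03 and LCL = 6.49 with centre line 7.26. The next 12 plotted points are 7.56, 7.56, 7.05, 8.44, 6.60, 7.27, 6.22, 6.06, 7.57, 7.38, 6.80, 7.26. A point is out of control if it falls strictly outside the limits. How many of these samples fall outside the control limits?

3

Compare each point to [6.49, 8.03]: sample 4 = 8.44 > UCL; sample 7 = 6.22 < LCL; sample 8 = 6.06 < LCL.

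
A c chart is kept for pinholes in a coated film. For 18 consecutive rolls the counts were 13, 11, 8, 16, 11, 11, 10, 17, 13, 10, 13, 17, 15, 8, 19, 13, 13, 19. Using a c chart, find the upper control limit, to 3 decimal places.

24.052

c̄ = (13 + 11 + 8 + 16 + 11 + 11 + 10 + 17 + 13 + 10 + 13 + 17 + 15 + 8 + 19 + 13 + 13 + 19) / 18 = 237 / 18 = 13.1667
UCL = c̄ + 3√c̄ = 13.1667 + 3 × √13.1667 = 13.1667 + 3 × 3.6286 = 24.0524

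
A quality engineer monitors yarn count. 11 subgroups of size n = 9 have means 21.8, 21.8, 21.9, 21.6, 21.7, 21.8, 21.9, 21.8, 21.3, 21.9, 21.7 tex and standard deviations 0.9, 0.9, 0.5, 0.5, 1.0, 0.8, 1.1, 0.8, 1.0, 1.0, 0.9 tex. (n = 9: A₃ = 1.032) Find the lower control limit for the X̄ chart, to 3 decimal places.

20.864

X̄̄ = (21.8 + 21.8 + 21.9 + 21.6 + 21.7 + 21.8 + 21.9 + 21.8 + 21.3 + 21.9 + 21.7) / 11 = 21.7455
s̄ = (0.9 + 0.9 + 0.5 + 0.5 + 1.0 + 0.8 + 1.1 + 0.8 + 1.0 + 1.0 + 0.9) / 11 = 0.8545
LCL = X̄̄ − A₃·s̄ = 21.7455 − 1.032 × 0.8545 = 20.8636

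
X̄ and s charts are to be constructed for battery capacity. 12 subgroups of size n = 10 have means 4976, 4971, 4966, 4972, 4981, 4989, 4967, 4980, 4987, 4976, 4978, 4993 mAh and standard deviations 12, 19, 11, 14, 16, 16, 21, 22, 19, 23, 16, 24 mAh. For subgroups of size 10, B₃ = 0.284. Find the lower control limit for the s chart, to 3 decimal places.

5.041

s̄ = (12 + 19 + 11 + 14 + 16 + 16 + 21 + 22 + 19 + 23 + 16 + 24) / 12 = 17.7500
LCL_s = B₃·s̄ = 0.284 × 17.7500 = 5.0410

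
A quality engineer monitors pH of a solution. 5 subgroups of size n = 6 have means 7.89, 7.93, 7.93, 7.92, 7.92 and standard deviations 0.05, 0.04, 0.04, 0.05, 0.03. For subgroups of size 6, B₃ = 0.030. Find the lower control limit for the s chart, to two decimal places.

s̄ = (0.05 + 0.04 + 0.04 + 0.05 + 0.03) / 5 = 0.0420
LCL_s = B₃·s̄ = 0.030 × 0.0420 = 0.0013

0.00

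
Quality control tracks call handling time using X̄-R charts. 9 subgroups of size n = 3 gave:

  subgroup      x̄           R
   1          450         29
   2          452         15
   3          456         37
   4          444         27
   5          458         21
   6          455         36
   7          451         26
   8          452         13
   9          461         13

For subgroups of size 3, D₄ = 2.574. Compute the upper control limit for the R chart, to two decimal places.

R̄ = (29 + 15 + 37 + 27 + 21 + 36 + 26 + 13 + 13) / 9 = 217.0000 / 9 = 24.1111
UCL_R = D₄·R̄ = 2.574 × 24.1111 = 62.0620

62.06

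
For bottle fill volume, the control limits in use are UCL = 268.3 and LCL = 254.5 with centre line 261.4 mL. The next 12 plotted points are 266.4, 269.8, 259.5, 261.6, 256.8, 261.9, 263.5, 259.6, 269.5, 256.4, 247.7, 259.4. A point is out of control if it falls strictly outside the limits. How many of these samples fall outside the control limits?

Compare each point to [254.5, 268.3]: sample 2 = 269.8 > UCL; sample 9 = 269.5 > UCL; sample 11 = 247.7 < LCL.

3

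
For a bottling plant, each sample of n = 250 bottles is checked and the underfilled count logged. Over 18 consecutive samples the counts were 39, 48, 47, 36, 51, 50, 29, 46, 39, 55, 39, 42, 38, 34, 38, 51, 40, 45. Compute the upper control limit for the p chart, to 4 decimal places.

0.2418

p̄ = Σdᵢ / (k·n) = 767 / (18 × 250) = 0.17044
UCL = p̄ + 3·√(p̄(1−p̄)/n) = 0.17044 + 3 × √(0.17044×0.82956/250) = 0.17044 + 3 × 0.02378 = 0.24179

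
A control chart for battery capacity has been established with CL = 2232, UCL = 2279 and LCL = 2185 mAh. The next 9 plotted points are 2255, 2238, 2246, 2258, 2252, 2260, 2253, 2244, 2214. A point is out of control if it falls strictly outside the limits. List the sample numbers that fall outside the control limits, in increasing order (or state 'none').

All 9 points lie within [2185, 2279].

none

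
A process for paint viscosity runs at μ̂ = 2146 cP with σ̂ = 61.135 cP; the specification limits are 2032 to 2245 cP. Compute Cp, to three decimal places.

Cp = (USL − LSL) / (6σ̂) = (2245 − 2032) / (6 × 61.135) = 213.0000 / 366.8100 = 0.5807

0.581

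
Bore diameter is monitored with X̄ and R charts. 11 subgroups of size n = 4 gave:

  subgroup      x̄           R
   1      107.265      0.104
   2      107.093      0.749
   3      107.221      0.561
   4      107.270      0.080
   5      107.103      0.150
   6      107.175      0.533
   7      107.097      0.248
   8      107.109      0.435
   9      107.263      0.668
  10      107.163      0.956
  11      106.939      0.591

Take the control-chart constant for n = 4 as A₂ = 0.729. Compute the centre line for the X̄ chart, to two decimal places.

X̄̄ = (107.265 + 107.093 + 107.221 + 107.270 + 107.103 + 107.175 + 107.097 + 107.109 + 107.263 + 107.163 + 106.939) / 11 = 1178.6980 / 11 = 107.1544
CL = X̄̄ = 107.1544

107.15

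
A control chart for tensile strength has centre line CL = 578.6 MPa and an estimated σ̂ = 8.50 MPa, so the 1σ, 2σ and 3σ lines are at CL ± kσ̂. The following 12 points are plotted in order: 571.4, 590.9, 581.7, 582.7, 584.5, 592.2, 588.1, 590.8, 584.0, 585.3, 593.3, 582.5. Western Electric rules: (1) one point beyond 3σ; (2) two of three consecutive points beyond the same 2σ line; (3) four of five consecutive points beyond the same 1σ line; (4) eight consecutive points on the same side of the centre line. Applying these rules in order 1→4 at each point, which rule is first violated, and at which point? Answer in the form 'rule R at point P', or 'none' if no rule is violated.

rule 4 at point 9

Zone of each point (C = within 1σ̂, B = 1σ̂–2σ̂, A = 2σ̂–3σ̂, * = beyond 3σ̂; sign = side of CL): 1:-C, 2:+B, 3:+C, 4:+C, 5:+C, 6:+B, 7:+B, 8:+B, 9:+C, 10:+C, 11:+B, 12:+C
Rule 4 (eight consecutive points on the same side of the centre line) is satisfied at point 9.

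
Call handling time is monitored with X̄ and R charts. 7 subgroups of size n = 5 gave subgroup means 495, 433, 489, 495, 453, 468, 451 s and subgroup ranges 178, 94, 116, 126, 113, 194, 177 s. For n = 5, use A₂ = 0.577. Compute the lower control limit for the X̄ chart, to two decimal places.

X̄̄ = (495 + 433 + 489 + 495 + 453 + 468 + 451) / 7 = 3284.0000 / 7 = 469.1429
R̄ = (178 + 94 + 116 + 126 + 113 + 194 + 177) / 7 = 998.0000 / 7 = 142.5714
LCL = X̄̄ − A₂·R̄ = 469.1429 − 0.577 × 142.5714 = 386.8791

386.88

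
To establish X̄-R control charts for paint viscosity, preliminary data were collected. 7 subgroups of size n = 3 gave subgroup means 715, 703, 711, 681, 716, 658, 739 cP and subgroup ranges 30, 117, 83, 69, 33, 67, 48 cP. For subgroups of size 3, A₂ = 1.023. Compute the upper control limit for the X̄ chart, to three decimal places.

768.612

X̄̄ = (715 + 703 + 711 + 681 + 716 + 658 + 739) / 7 = 4923.0000 / 7 = 703.2857
R̄ = (30 + 117 + 83 + 69 + 33 + 67 + 48) / 7 = 447.0000 / 7 = 63.8571
UCL = X̄̄ + A₂·R̄ = 703.2857 + 1.023 × 63.8571 = 768.6116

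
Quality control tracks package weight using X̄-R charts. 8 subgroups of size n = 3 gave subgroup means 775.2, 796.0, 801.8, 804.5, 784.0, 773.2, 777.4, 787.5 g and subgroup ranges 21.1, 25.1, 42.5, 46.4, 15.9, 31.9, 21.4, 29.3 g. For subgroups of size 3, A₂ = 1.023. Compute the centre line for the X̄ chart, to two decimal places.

787.45

X̄̄ = (775.2 + 796.0 + 801.8 + 804.5 + 784.0 + 773.2 + 777.4 + 787.5) / 8 = 6299.6000 / 8 = 787.4500
CL = X̄̄ = 787.4500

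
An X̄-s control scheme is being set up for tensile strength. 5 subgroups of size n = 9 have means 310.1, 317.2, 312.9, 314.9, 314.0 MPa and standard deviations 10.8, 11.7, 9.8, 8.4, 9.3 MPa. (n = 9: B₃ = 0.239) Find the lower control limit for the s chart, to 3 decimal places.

s̄ = (10.8 + 11.7 + 9.8 + 8.4 + 9.3) / 5 = 10.0000
LCL_s = B₃·s̄ = 0.239 × 10.0000 = 2.3900

2.390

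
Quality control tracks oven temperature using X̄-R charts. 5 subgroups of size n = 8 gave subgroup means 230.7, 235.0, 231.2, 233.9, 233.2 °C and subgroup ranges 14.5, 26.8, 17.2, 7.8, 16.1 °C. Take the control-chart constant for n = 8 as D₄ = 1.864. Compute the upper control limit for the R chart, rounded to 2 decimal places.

30.72

R̄ = (14.5 + 26.8 + 17.2 + 7.8 + 16.1) / 5 = 82.4000 / 5 = 16.4800
UCL_R = D₄·R̄ = 1.864 × 16.4800 = 30.7187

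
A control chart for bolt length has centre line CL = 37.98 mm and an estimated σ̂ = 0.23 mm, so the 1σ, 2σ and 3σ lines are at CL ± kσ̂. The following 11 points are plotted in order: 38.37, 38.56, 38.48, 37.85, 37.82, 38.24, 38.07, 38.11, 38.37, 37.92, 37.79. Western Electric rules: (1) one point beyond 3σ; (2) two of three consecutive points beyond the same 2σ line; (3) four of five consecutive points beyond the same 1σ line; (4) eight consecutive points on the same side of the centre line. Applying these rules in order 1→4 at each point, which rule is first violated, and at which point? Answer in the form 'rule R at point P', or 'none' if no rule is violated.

Zone of each point (C = within 1σ̂, B = 1σ̂–2σ̂, A = 2σ̂–3σ̂, * = beyond 3σ̂; sign = side of CL): 1:+B, 2:+A, 3:+A, 4:-C, 5:-C, 6:+B, 7:+C, 8:+C, 9:+B, 10:-C, 11:-C
Rule 2 (two of three consecutive points beyond the same 2σ limit) is satisfied at point 3.

rule 2 at point 3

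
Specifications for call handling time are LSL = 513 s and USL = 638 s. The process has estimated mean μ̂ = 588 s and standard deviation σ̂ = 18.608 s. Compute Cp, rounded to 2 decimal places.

Cp = (USL − LSL) / (6σ̂) = (638 − 513) / (6 × 18.608) = 125.0000 / 111.6480 = 1.1196

1.12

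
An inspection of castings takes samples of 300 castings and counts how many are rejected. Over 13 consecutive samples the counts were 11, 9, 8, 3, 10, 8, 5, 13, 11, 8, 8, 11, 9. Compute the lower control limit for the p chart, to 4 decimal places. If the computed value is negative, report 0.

0.0001

p̄ = Σdᵢ / (k·n) = 114 / (13 × 300) = 0.02923
LCL = p̄ − 3·√(p̄(1−p̄)/n) = 0.02923 − 3 × 0.00973 = 0.00005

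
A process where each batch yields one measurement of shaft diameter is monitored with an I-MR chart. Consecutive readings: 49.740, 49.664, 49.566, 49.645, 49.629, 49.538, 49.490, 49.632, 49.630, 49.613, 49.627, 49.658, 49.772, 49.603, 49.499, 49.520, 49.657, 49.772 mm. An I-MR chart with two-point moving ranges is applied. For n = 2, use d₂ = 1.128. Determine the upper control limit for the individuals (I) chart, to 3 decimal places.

49.825

X̄ = (49.740 + 49.664 + 49.566 + 49.645 + 49.629 + 49.538 + 49.490 + 49.632 + 49.630 + 49.613 + 49.627 + 49.658 + 49.772 + 49.603 + 49.499 + 49.520 + 49.657 + 49.772) / 18 = 49.6253
Moving ranges: 0.076, 0.098, 0.079, 0.016, 0.091, 0.048, 0.142, 0.002, 0.017, 0.014, 0.031, 0.114, 0.169, 0.104, 0.021, 0.137, 0.115; M̄R̄ = 1.2740 / 17 = 0.0749
UCL = X̄ + 3·M̄R̄/d₂ = 49.6253 + 3 × 0.0749 / 1.128 = 49.8246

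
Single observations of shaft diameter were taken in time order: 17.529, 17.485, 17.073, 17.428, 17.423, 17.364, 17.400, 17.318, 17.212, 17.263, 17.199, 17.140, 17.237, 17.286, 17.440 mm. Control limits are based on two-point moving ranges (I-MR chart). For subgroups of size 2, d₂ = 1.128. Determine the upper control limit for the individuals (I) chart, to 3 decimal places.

X̄ = (17.529 + 17.485 + 17.073 + 17.428 + 17.423 + 17.364 + 17.400 + 17.318 + 17.212 + 17.263 + 17.199 + 17.140 + 17.237 + 17.286 + 17.440) / 15 = 17.3198
Moving ranges: 0.044, 0.412, 0.355, 0.005, 0.059, 0.036, 0.082, 0.106, 0.051, 0.064, 0.059, 0.097, 0.049, 0.154; M̄R̄ = 1.5730 / 14 = 0.1124
UCL = X̄ + 3·M̄R̄/d₂ = 17.3198 + 3 × 0.1124 / 1.128 = 17.6186

17.619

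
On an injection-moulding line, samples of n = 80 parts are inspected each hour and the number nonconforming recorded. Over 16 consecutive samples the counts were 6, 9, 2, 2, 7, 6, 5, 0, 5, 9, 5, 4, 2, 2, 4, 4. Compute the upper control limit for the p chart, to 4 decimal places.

0.1335

p̄ = Σdᵢ / (k·n) = 72 / (16 × 80) = 0.05625
UCL = p̄ + 3·√(p̄(1−p̄)/n) = 0.05625 + 3 × √(0.05625×0.94375/80) = 0.05625 + 3 × 0.02576 = 0.13353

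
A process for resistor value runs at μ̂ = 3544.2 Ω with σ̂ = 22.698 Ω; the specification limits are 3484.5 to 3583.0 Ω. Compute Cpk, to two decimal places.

0.57

Cpu = (USL − μ̂) / (3σ̂) = (3583.0 − 3544.2) / (3 × 22.698) = 0.5698; Cpl = (μ̂ − LSL) / (3σ̂) = (3544.2 − 3484.5) / (3 × 22.698) = 0.8767; Cpk = min(Cpu, Cpl) = 0.5698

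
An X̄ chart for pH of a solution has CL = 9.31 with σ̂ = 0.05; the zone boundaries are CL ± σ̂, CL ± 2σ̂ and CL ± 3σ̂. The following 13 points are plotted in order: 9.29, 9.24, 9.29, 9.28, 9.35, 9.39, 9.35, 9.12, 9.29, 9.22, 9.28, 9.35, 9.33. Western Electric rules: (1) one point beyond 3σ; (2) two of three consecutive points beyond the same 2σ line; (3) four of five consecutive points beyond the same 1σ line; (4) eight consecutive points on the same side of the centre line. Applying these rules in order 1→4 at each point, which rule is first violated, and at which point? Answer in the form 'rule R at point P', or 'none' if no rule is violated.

Zone of each point (C = within 1σ̂, B = 1σ̂–2σ̂, A = 2σ̂–3σ̂, * = beyond 3σ̂; sign = side of CL): 1:-C, 2:-B, 3:-C, 4:-C, 5:+C, 6:+B, 7:+C, 8:-*, 9:-C, 10:-B, 11:-C, 12:+C, 13:+C
Rule 1 (one point beyond the 3σ limits) is satisfied at point 8.

rule 1 at point 8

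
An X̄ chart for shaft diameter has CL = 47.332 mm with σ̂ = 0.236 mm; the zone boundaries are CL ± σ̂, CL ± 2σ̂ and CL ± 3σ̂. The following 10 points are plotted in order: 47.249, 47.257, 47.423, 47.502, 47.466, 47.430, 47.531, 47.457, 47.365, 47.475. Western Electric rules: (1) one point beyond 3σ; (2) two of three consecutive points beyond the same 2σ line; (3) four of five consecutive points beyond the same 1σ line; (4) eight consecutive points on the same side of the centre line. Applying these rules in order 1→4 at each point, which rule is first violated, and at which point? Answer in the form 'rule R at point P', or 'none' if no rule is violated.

Zone of each point (C = within 1σ̂, B = 1σ̂–2σ̂, A = 2σ̂–3σ̂, * = beyond 3σ̂; sign = side of CL): 1:-C, 2:-C, 3:+C, 4:+C, 5:+C, 6:+C, 7:+C, 8:+C, 9:+C, 10:+C
Rule 4 (eight consecutive points on the same side of the centre line) is satisfied at point 10.

rule 4 at point 10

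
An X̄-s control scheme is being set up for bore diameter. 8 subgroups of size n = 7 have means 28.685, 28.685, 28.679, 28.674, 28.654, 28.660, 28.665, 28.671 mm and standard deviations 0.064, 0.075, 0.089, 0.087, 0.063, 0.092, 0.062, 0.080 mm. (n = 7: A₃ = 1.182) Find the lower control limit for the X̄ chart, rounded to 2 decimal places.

X̄̄ = (28.685 + 28.685 + 28.679 + 28.674 + 28.654 + 28.660 + 28.665 + 28.671) / 8 = 28.6716
s̄ = (0.064 + 0.075 + 0.089 + 0.087 + 0.063 + 0.092 + 0.062 + 0.080) / 8 = 0.0765
LCL = X̄̄ − A₃·s̄ = 28.6716 − 1.182 × 0.0765 = 28.5812

28.58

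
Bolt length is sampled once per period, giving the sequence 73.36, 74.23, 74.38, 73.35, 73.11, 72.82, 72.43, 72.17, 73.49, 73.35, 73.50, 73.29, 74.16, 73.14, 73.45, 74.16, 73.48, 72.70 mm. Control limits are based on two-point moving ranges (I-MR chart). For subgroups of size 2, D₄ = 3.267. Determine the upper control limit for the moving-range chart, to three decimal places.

Moving ranges: 0.87, 0.15, 1.03, 0.24, 0.29, 0.39, 0.26, 1.32, 0.14, 0.15, 0.21, 0.87, 1.02, 0.31, 0.71, 0.68, 0.78; M̄R̄ = 9.4200 / 17 = 0.5541
UCL_MR = D₄·M̄R̄ = 3.267 × 0.5541 = 1.8103

1.810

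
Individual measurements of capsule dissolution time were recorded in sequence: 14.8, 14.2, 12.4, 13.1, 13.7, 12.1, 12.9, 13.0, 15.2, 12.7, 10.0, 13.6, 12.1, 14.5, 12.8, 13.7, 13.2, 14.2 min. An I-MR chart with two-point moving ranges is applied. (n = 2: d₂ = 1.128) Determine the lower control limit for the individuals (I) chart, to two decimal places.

9.29

X̄ = (14.8 + 14.2 + 12.4 + 13.1 + 13.7 + 12.1 + 12.9 + 13.0 + 15.2 + 12.7 + 10.0 + 13.6 + 12.1 + 14.5 + 12.8 + 13.7 + 13.2 + 14.2) / 18 = 13.2333
Moving ranges: 0.6, 1.8, 0.7, 0.6, 1.6, 0.8, 0.1, 2.2, 2.5, 2.7, 3.6, 1.5, 2.4, 1.7, 0.9, 0.5, 1.0; M̄R̄ = 25.2000 / 17 = 1.4824
LCL = X̄ − 3·M̄R̄/d₂ = 13.2333 − 3 × 1.4824 / 1.128 = 9.2909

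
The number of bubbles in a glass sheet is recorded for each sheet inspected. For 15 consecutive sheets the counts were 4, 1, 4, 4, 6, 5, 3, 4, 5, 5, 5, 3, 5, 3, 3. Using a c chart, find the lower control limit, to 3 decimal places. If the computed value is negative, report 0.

c̄ = (4 + 1 + 4 + 4 + 6 + 5 + 3 + 4 + 5 + 5 + 5 + 3 + 5 + 3 + 3) / 15 = 60 / 15 = 4.0000
LCL = c̄ − 3√c̄ = 4.0000 − 3 × 2.0000 = -2.0000 → 0 (cannot be negative)

0.000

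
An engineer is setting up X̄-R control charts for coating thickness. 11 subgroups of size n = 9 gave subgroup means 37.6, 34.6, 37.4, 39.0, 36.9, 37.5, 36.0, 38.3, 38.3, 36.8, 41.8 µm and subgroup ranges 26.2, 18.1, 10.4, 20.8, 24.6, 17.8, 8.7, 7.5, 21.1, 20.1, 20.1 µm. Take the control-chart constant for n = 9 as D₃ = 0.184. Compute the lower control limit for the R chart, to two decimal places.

3.27

R̄ = (26.2 + 18.1 + 10.4 + 20.8 + 24.6 + 17.8 + 8.7 + 7.5 + 21.1 + 20.1 + 20.1) / 11 = 195.4000 / 11 = 17.7636
LCL_R = D₃·R̄ = 0.184 × 17.7636 = 3.2685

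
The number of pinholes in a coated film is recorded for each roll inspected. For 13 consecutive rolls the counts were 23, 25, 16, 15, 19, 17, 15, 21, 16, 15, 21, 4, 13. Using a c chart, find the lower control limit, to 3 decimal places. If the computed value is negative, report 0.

c̄ = (23 + 25 + 16 + 15 + 19 + 17 + 15 + 21 + 16 + 15 + 21 + 4 + 13) / 13 = 220 / 13 = 16.9231
LCL = c̄ − 3√c̄ = 16.9231 − 3 × 4.1138 = 4.5818

4.582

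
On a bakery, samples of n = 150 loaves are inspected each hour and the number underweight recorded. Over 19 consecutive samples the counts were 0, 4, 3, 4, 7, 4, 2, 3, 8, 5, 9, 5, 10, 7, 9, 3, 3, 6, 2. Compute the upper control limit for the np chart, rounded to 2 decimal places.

p̄ = Σdᵢ / (k·n) = 94 / (19 × 150) = 0.03298
UCL = np̄ + 3·√(np̄(1−p̄)) = 4.9474 + 3 × √(4.9474×0.96702) = 4.9474 + 3 × 2.1873 = 11.5092

11.51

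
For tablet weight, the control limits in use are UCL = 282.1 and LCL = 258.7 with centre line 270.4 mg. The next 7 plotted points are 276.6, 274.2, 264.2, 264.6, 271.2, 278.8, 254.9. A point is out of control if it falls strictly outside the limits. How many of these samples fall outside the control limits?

1

Compare each point to [258.7, 282.1]: sample 7 = 254.9 < LCL.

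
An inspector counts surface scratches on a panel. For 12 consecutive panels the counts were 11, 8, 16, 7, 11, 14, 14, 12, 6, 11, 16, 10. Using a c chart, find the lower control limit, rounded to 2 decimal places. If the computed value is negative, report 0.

c̄ = (11 + 8 + 16 + 7 + 11 + 14 + 14 + 12 + 6 + 11 + 16 + 10) / 12 = 136 / 12 = 11.3333
LCL = c̄ − 3√c̄ = 11.3333 − 3 × 3.3665 = 1.2338

1.23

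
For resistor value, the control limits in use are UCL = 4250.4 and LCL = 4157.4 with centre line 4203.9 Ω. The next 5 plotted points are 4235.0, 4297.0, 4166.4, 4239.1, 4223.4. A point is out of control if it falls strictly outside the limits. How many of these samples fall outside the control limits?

Compare each point to [4157.4, 4250.4]: sample 2 = 4297.0 > UCL.

1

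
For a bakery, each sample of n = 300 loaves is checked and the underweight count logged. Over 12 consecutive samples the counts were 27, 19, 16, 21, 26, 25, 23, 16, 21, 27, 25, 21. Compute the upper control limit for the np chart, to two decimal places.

p̄ = Σdᵢ / (k·n) = 267 / (12 × 300) = 0.07417
UCL = np̄ + 3·√(np̄(1−p̄)) = 22.2500 + 3 × √(22.2500×0.92583) = 22.2500 + 3 × 4.5387 = 35.8661

35.87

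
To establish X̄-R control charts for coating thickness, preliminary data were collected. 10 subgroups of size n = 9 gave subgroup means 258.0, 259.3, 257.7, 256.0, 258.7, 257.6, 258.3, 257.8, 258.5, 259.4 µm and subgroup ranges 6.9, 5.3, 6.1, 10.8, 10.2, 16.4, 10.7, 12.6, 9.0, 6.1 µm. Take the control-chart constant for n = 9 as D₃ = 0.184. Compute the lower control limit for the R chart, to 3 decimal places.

1.731

R̄ = (6.9 + 5.3 + 6.1 + 10.8 + 10.2 + 16.4 + 10.7 + 12.6 + 9.0 + 6.1) / 10 = 94.1000 / 10 = 9.4100
LCL_R = D₃·R̄ = 0.184 × 9.4100 = 1.7314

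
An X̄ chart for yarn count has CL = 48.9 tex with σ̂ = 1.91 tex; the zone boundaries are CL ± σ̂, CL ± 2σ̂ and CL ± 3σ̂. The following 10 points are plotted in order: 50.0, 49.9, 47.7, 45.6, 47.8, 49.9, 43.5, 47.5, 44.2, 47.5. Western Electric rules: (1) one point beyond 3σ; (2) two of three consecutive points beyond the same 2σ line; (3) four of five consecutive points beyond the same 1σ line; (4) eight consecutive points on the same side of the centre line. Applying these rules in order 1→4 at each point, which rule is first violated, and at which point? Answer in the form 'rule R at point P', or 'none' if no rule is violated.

Zone of each point (C = within 1σ̂, B = 1σ̂–2σ̂, A = 2σ̂–3σ̂, * = beyond 3σ̂; sign = side of CL): 1:+C, 2:+C, 3:-C, 4:-B, 5:-C, 6:+C, 7:-A, 8:-C, 9:-A, 10:-C
Rule 2 (two of three consecutive points beyond the same 2σ limit) is satisfied at point 9.

rule 2 at point 9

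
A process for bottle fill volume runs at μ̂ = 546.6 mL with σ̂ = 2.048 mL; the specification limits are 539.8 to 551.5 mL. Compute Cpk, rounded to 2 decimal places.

0.80

Cpu = (USL − μ̂) / (3σ̂) = (551.5 − 546.6) / (3 × 2.048) = 0.7975; Cpl = (μ̂ − LSL) / (3σ̂) = (546.6 − 539.8) / (3 × 2.048) = 1.1068; Cpk = min(Cpu, Cpl) = 0.7975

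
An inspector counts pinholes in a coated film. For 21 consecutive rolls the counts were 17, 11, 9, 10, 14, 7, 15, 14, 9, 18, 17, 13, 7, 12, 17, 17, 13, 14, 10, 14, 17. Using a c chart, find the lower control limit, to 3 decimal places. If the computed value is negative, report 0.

c̄ = (17 + 11 + 9 + 10 + 14 + 7 + 15 + 14 + 9 + 18 + 17 + 13 + 7 + 12 + 17 + 17 + 13 + 14 + 10 + 14 + 17) / 21 = 275 / 21 = 13.0952
LCL = c̄ − 3√c̄ = 13.0952 − 3 × 3.6187 = 2.2390

2.239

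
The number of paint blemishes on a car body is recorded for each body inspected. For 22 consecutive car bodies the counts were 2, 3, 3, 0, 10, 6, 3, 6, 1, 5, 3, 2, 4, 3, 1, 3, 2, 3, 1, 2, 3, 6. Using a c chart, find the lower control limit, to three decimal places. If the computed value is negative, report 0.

0.000

c̄ = (2 + 3 + 3 + 0 + 10 + 6 + 3 + 6 + 1 + 5 + 3 + 2 + 4 + 3 + 1 + 3 + 2 + 3 + 1 + 2 + 3 + 6) / 22 = 72 / 22 = 3.2727
LCL = c̄ − 3√c̄ = 3.2727 − 3 × 1.8091 = -2.1545 → 0 (cannot be negative)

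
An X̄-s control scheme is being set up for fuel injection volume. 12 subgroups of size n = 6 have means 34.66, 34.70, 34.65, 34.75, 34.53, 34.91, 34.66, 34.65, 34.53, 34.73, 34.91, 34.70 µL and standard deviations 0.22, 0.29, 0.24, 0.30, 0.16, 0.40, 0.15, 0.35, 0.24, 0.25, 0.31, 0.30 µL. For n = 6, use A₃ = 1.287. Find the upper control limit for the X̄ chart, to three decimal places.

35.043

X̄̄ = (34.66 + 34.70 + 34.65 + 34.75 + 34.53 + 34.91 + 34.66 + 34.65 + 34.53 + 34.73 + 34.91 + 34.70) / 12 = 34.6983
s̄ = (0.22 + 0.29 + 0.24 + 0.30 + 0.16 + 0.40 + 0.15 + 0.35 + 0.24 + 0.25 + 0.31 + 0.30) / 12 = 0.2675
UCL = X̄̄ + A₃·s̄ = 34.6983 + 1.287 × 0.2675 = 35.0426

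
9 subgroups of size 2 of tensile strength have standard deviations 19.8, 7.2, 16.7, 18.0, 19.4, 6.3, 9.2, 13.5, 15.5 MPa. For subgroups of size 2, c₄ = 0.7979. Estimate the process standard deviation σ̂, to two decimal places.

s̄ = (19.8 + 7.2 + 16.7 + 18.0 + 19.4 + 6.3 + 9.2 + 13.5 + 15.5) / 9 = 13.9556
σ̂ = s̄ / c₄ = 13.9556 / 0.7979 = 17.4904

17.49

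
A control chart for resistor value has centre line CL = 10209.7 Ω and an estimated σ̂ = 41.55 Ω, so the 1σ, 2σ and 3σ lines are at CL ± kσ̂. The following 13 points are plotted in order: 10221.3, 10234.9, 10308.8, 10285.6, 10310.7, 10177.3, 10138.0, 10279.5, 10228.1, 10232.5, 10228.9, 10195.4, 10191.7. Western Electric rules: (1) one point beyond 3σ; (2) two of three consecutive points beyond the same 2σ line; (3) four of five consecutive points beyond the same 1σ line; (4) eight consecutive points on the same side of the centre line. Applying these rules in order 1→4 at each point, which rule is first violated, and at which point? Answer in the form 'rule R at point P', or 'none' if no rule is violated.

rule 2 at point 5

Zone of each point (C = within 1σ̂, B = 1σ̂–2σ̂, A = 2σ̂–3σ̂, * = beyond 3σ̂; sign = side of CL): 1:+C, 2:+C, 3:+A, 4:+B, 5:+A, 6:-C, 7:-B, 8:+B, 9:+C, 10:+C, 11:+C, 12:-C, 13:-C
Rule 2 (two of three consecutive points beyond the same 2σ limit) is satisfied at point 5.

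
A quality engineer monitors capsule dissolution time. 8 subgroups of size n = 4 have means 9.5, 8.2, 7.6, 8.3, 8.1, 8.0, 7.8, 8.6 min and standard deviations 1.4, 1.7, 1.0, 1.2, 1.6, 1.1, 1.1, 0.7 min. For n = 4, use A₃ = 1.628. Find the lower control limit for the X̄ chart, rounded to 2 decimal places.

X̄̄ = (9.5 + 8.2 + 7.6 + 8.3 + 8.1 + 8.0 + 7.8 + 8.6) / 8 = 8.2625
s̄ = (1.4 + 1.7 + 1.0 + 1.2 + 1.6 + 1.1 + 1.1 + 0.7) / 8 = 1.2250
LCL = X̄̄ − A₃·s̄ = 8.2625 − 1.628 × 1.2250 = 6.2682

6.27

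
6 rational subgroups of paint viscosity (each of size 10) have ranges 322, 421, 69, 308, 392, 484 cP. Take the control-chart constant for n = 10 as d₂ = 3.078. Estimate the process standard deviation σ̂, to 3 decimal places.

108.079

R̄ = (322 + 421 + 69 + 308 + 392 + 484) / 6 = 332.6667
σ̂ = R̄ / d₂ = 332.6667 / 3.078 = 108.0788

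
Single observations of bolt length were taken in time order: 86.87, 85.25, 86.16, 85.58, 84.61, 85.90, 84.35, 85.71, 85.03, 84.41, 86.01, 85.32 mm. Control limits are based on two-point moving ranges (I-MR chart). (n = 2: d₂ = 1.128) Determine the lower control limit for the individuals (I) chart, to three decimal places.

82.563

X̄ = (86.87 + 85.25 + 86.16 + 85.58 + 84.61 + 85.90 + 84.35 + 85.71 + 85.03 + 84.41 + 86.01 + 85.32) / 12 = 85.4333
Moving ranges: 1.62, 0.91, 0.58, 0.97, 1.29, 1.55, 1.36, 0.68, 0.62, 1.60, 0.69; M̄R̄ = 11.8700 / 11 = 1.0791
LCL = X̄ − 3·M̄R̄/d₂ = 85.4333 − 3 × 1.0791 / 1.128 = 82.5634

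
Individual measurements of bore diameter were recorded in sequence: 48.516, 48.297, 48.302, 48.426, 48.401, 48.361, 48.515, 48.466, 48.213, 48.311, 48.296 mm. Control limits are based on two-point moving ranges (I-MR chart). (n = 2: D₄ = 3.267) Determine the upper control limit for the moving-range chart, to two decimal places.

Moving ranges: 0.219, 0.005, 0.124, 0.025, 0.040, 0.154, 0.049, 0.253, 0.098, 0.015; M̄R̄ = 0.9820 / 10 = 0.0982
UCL_MR = D₄·M̄R̄ = 3.267 × 0.0982 = 0.3208

0.32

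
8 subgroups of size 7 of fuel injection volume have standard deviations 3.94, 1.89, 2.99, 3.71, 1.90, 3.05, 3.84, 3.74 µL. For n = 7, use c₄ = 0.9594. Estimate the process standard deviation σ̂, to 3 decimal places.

3.265

s̄ = (3.94 + 1.89 + 2.99 + 3.71 + 1.90 + 3.05 + 3.84 + 3.74) / 8 = 3.1325
σ̂ = s̄ / c₄ = 3.1325 / 0.9594 = 3.2651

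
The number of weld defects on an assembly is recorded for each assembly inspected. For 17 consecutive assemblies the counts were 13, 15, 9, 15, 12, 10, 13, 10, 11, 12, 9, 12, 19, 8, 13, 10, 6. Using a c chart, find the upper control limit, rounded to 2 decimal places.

21.80

c̄ = (13 + 15 + 9 + 15 + 12 + 10 + 13 + 10 + 11 + 12 + 9 + 12 + 19 + 8 + 13 + 10 + 6) / 17 = 197 / 17 = 11.5882
UCL = c̄ + 3√c̄ = 11.5882 + 3 × √11.5882 = 11.5882 + 3 × 3.4041 = 21.8007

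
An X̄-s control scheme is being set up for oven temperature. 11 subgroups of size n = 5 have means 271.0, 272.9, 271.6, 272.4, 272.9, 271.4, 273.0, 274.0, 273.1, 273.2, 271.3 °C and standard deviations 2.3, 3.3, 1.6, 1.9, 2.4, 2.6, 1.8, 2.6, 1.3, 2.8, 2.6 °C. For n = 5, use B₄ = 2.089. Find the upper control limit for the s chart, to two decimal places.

s̄ = (2.3 + 3.3 + 1.6 + 1.9 + 2.4 + 2.6 + 1.8 + 2.6 + 1.3 + 2.8 + 2.6) / 11 = 2.2909
UCL_s = B₄·s̄ = 2.089 × 2.2909 = 4.7857

4.79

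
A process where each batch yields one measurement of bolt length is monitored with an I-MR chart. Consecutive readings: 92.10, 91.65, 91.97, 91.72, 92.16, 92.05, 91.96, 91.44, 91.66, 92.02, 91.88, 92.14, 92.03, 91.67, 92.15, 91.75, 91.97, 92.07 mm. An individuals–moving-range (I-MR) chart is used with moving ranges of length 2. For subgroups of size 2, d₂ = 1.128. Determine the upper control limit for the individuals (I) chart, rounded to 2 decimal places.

92.67

X̄ = (92.10 + 91.65 + 91.97 + 91.72 + 92.16 + 92.05 + 91.96 + 91.44 + 91.66 + 92.02 + 91.88 + 92.14 + 92.03 + 91.67 + 92.15 + 91.75 + 91.97 + 92.07) / 18 = 91.9106
Moving ranges: 0.45, 0.32, 0.25, 0.44, 0.11, 0.09, 0.52, 0.22, 0.36, 0.14, 0.26, 0.11, 0.36, 0.48, 0.40, 0.22, 0.10; M̄R̄ = 4.8300 / 17 = 0.2841
UCL = X̄ + 3·M̄R̄/d₂ = 91.9106 + 3 × 0.2841 / 1.128 = 92.6662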